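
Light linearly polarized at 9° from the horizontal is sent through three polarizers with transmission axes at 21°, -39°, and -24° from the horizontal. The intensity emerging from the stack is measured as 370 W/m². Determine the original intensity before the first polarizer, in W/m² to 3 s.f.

I₀ ≈ 1660 W/m²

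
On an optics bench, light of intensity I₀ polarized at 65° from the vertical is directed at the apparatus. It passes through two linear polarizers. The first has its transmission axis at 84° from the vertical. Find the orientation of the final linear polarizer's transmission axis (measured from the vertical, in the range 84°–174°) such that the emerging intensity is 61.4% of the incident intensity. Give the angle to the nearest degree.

θ ≈ 118°

I₁ = I₀ cos²(84° − 65°) = I₀ cos²(19°) = 0.894 I₀.
Need I₂/I₀ = 0.614, so cos²(θ − 84°) = 0.614 / 0.894 = 0.6868.
θ − 84° = arccos(√0.6868) = 34.0°, giving θ ≈ 84 + 34.0 = 118.0°.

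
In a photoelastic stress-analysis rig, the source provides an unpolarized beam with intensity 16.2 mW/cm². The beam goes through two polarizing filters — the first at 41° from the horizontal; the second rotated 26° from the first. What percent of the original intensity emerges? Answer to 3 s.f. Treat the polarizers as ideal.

Unpolarized light through the first polarizer → I₁ = 16.2 mW/cm²/2 = 8.1 mW/cm², polarized at 41°.
I₂ = I₁ · cos²(26°) = 8.1 · 0.8078 = 6.543 mW/cm².
That is 40.39% of the incident intensity.

≈ 40.4%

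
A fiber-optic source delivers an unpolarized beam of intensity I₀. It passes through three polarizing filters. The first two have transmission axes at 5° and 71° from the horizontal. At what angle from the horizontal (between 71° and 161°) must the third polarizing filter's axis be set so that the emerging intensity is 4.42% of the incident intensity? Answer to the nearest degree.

θ ≈ 114°

Unpolarized light through the first polarizer → I₁ = ½ I₀, now polarized at 5°.
I₂ = I₁ cos²(71° − 5°) = 0.5 I₀ · cos²(66°) = 0.08272 I₀.
Need I₃/I₀ = 0.0442, so cos²(θ − 71°) = 0.0442 / 0.08272 = 0.5343.
θ − 71° = arccos(√0.5343) = 43.0°, giving θ ≈ 71 + 43.0 = 114.0°.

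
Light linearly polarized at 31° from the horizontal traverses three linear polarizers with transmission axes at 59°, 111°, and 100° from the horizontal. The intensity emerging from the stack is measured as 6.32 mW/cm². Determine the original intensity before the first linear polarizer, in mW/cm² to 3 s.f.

I₀ ≈ 22.2 mW/cm²

I₁ = I₀ cos²(59° − 31°) = I₀ cos²(28°) = 0.7796 I₀.
I₂ = I₁ cos²(111° − 59°) = 0.7796 I₀ · cos²(52°) = 0.2955 I₀.
I₃ = I₂ cos²(100° − 111°) = 0.2955 I₀ · cos²(11°) = 0.2847 I₀.
So 6.32 mW/cm² = 0.2847 I₀, giving I₀ = 6.32/0.2847 = 22.2 mW/cm².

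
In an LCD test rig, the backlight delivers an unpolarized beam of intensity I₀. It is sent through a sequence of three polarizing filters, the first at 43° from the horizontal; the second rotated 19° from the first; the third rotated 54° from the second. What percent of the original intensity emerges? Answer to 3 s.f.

Unpolarized light through the first polarizer → I₁ = ½ I₀, now polarized at 43°.
I₂ = I₁ cos²(19°) = 0.5 · 0.894 I₀ = 0.447 I₀.
I₃ = I₂ cos²(54°) = 0.447 · 0.3455 I₀ = 0.1544 I₀.
That is 15.44% of the incident intensity.

≈ 15.4%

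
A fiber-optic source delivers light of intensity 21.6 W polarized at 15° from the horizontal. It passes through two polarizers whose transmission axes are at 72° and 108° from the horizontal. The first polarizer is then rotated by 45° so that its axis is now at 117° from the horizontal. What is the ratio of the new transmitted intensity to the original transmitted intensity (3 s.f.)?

Before rotation:
I₁ = I₀ cos²(72° − 15°) = I₀ cos²(57°) = 0.2966 I₀.
I₂ = I₁ cos²(108° − 72°) = 0.2966 I₀ · cos²(36°) = 0.1941 I₀.
After rotation:
I₁ = I₀ cos²(117° − 15°) = I₀ cos²(78°) = 0.04323 I₀.
I₂ = I₁ cos²(108° − 117°) = 0.04323 I₀ · cos²(9°) = 0.04217 I₀.
Ratio = 0.04217 / 0.1941 = 0.2172.

I_new/I_old ≈ 0.217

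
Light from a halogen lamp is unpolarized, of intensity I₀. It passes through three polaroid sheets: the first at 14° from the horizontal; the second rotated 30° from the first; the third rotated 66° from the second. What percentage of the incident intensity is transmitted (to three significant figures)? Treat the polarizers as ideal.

Unpolarized light through the first polarizer → I₁ = ½ I₀, now polarized at 14°.
I₂ = I₁ cos²(30°) = 0.5 · 0.75 I₀ = 0.375 I₀.
I₃ = I₂ cos²(66°) = 0.375 · 0.1654 I₀ = 0.06204 I₀.
That is 6.204% of the incident intensity.

≈ 6.20%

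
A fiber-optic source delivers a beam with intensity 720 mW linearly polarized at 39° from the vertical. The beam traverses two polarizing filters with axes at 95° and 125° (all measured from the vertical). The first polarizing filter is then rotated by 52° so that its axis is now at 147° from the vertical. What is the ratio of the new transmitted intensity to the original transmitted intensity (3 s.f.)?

I_new/I_old ≈ 0.350

Before rotation:
By Malus's law, I₁ = I₀ cos²(95° − 39°) = I₀ cos²(56°) = 0.3127 I₀.
I₂ = I₁ cos²(125° − 95°) = 0.3127 I₀ · cos²(30°) = 0.2345 I₀.
After rotation:
I₁ = I₀ cos²(147° − 39°) = I₀ cos²(72°) = 0.09549 I₀.
I₂ = I₁ cos²(125° − 147°) = 0.09549 I₀ · cos²(22°) = 0.08209 I₀.
Ratio = 0.08209 / 0.2345 = 0.35.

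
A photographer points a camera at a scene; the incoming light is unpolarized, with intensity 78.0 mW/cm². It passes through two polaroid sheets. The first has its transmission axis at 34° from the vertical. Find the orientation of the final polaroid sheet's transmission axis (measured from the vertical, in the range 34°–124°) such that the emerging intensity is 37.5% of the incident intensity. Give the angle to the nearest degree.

Unpolarized light through the first polarizer → I₁ = ½ I₀, now polarized at 34°.
Need I₂/I₀ = 0.375, so cos²(θ − 34°) = 0.375 / 0.5 = 0.75.
θ − 34° = arccos(√0.75) = 30.0°, giving θ ≈ 34 + 30.0 = 64.0°.

θ ≈ 64°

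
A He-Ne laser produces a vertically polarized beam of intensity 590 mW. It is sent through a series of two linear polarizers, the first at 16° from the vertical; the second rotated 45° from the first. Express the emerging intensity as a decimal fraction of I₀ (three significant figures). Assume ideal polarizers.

I/I₀ ≈ 0.462

I₁ = 590 mW · cos²(16°) = 545.2 mW.
I₂ = I₁ · cos²(45°) = 545.2 · 0.5 = 272.6 mW.
Transmitted fraction = 0.462.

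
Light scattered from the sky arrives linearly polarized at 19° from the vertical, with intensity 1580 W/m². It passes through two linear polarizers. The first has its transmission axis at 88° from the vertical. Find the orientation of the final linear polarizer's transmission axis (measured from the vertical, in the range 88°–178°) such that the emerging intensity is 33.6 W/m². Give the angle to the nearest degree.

By Malus's law, I₁ = I₀ cos²(88° − 19°) = I₀ cos²(69°) = 0.1284 I₀.
Target fraction: 33.6 / 1580 W/m² = 0.02127 of I₀.
Need I₂/I₀ = 0.02127, so cos²(θ − 88°) = 0.02127 / 0.1284 = 0.1656.
θ − 88° = arccos(√0.1656) = 66.0°, giving θ ≈ 88 + 66.0 = 154.0°.

θ ≈ 154°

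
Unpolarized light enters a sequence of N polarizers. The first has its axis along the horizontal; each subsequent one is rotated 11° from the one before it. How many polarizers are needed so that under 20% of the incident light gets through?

First polarizer halves the unpolarized light: factor 1/2.
Each further stage multiplies by cos²(11°) = 0.9636.
After N polarizers: T = 0.5·0.9636^(N−1). Require T < 0.20 ⇒ N−1 > ln(0.20/0.5)/ln(0.9636) = 24.71, so N−1 ≥ 25 and N = 26.
Check: N=26 gives T = 0.1978 < 0.20; N=25 gives T = 0.2053.

N = 26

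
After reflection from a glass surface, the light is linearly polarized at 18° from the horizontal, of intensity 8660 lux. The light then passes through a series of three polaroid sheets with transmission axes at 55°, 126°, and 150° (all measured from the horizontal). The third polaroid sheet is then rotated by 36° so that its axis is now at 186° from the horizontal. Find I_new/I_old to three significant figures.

Before rotation:
I₁ = I₀ cos²(55° − 18°) = I₀ cos²(37°) = 0.6378 I₀.
I₂ = I₁ cos²(126° − 55°) = 0.6378 I₀ · cos²(71°) = 0.06761 I₀.
I₃ = I₂ cos²(150° − 126°) = 0.06761 I₀ · cos²(24°) = 0.05642 I₀.
After rotation:
I₁ = I₀ cos²(55° − 18°) = I₀ cos²(37°) = 0.6378 I₀.
I₂ = I₁ cos²(126° − 55°) = 0.6378 I₀ · cos²(71°) = 0.06761 I₀.
I₃ = I₂ cos²(186° − 126°) = 0.06761 I₀ · cos²(60°) = 0.0169 I₀.
Ratio = 0.0169 / 0.05642 = 0.2996.

I_new/I_old ≈ 0.300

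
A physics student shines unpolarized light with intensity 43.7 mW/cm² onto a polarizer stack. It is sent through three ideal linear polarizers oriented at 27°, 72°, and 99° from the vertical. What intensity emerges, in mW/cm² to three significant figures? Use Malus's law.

Unpolarized light through the first polarizer → I₁ = 43.7 mW/cm²/2 = 21.85 mW/cm², polarized at 27°.
I₂ = I₁ · cos²(45°) = 21.85 · 0.5 = 10.93 mW/cm².
I₃ = I₂ · cos²(27°) = 10.93 · 0.7939 = 8.673 mW/cm².

I ≈ 8.67 mW/cm²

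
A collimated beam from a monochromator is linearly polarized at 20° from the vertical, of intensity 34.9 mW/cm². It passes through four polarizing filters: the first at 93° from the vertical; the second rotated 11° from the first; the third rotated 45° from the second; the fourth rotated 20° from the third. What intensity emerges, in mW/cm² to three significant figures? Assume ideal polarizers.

By Malus's law, I₁ = 34.9 mW/cm² · cos²(73°) = 2.983 mW/cm².
I₂ = I₁ · cos²(11°) = 2.983 · 0.9636 = 2.875 mW/cm².
I₃ = I₂ · cos²(45°) = 2.875 · 0.5 = 1.437 mW/cm².
I₄ = I₃ · cos²(20°) = 1.437 · 0.883 = 1.269 mW/cm².

I ≈ 1.27 mW/cm²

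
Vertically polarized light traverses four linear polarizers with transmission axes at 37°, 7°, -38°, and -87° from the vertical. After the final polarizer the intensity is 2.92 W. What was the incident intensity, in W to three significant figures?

I₁ = I₀ cos²(37° − 0°) = I₀ cos²(37°) = 0.6378 I₀.
I₂ = I₁ cos²(7° − 37°) = 0.6378 I₀ · cos²(30°) = 0.4784 I₀.
I₃ = I₂ cos²(-38° − 7°) = 0.4784 I₀ · cos²(45°) = 0.2392 I₀.
I₄ = I₃ cos²(-87° + 38°) = 0.2392 I₀ · cos²(49°) = 0.1029 I₀.
So 2.92 W = 0.1029 I₀, giving I₀ = 2.92/0.1029 = 28.36 W.

I₀ ≈ 28.4 W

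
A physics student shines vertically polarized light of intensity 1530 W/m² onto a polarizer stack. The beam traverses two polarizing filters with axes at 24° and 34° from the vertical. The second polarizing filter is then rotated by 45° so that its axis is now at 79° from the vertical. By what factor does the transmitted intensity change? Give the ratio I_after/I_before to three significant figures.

Before rotation:
I₁ = I₀ cos²(24° − 0°) = I₀ cos²(24°) = 0.8346 I₀.
I₂ = I₁ cos²(34° − 24°) = 0.8346 I₀ · cos²(10°) = 0.8094 I₀.
After rotation:
I₁ = I₀ cos²(24° − 0°) = I₀ cos²(24°) = 0.8346 I₀.
I₂ = I₁ cos²(79° − 24°) = 0.8346 I₀ · cos²(55°) = 0.2746 I₀.
Ratio = 0.2746 / 0.8094 = 0.3392.

I_new/I_old ≈ 0.339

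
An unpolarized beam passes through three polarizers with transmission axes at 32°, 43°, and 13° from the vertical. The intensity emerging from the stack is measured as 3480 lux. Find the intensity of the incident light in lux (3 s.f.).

Unpolarized light through the first polarizer → I₁ = ½ I₀, now polarized at 32°.
I₂ = I₁ cos²(43° − 32°) = 0.5 I₀ · cos²(11°) = 0.4818 I₀.
I₃ = I₂ cos²(13° − 43°) = 0.4818 I₀ · cos²(30°) = 0.3613 I₀.
So 3480 lux = 0.3613 I₀, giving I₀ = 3480/0.3613 = 9631 lux.

I₀ ≈ 9630 lux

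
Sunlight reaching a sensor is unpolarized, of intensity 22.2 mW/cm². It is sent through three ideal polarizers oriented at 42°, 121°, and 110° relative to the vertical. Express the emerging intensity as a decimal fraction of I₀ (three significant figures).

I/I₀ ≈ 0.0175

Unpolarized light through the first polarizer → I₁ = 22.2 mW/cm²/2 = 11.1 mW/cm², polarized at 42°.
I₂ = I₁ · cos²(79°) = 11.1 · 0.03641 = 0.4041 mW/cm².
I₃ = I₂ · cos²(11°) = 0.4041 · 0.9636 = 0.3894 mW/cm².
Transmitted fraction = 0.01754.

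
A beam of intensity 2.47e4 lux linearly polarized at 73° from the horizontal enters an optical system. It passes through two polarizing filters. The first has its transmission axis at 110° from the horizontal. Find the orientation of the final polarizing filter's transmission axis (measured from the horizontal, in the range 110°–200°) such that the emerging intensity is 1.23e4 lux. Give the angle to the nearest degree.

By Malus's law, I₁ = I₀ cos²(110° − 73°) = I₀ cos²(37°) = 0.6378 I₀.
Target fraction: 1.23e4 / 2.47e4 lux = 0.498 of I₀.
Need I₂/I₀ = 0.498, so cos²(θ − 110°) = 0.498 / 0.6378 = 0.7807.
θ − 110° = arccos(√0.7807) = 27.9°, giving θ ≈ 110 + 27.9 = 137.9°.

θ ≈ 138°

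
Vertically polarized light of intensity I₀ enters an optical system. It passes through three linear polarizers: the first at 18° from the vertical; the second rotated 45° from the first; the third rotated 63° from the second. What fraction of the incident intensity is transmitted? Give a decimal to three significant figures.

≈ 0.0932 I₀

I₁ = I₀ cos²(18° − 0°) = I₀ cos²(18°) = 0.9045 I₀.
I₂ = I₁ cos²(45°) = 0.9045 · 0.5 I₀ = 0.4523 I₀.
I₃ = I₂ cos²(63°) = 0.4523 · 0.2061 I₀ = 0.09321 I₀.
Transmitted fraction = 0.09321.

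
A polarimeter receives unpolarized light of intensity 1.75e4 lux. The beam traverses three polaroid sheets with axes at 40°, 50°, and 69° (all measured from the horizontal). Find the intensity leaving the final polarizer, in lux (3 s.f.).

Unpolarized light through the first polarizer → I₁ = 1.75e4 lux/2 = 8750 lux, polarized at 40°.
I₂ = I₁ · cos²(10°) = 8750 · 0.9698 = 8486 lux.
I₃ = I₂ · cos²(19°) = 8486 · 0.894 = 7587 lux.

I ≈ 7590 lux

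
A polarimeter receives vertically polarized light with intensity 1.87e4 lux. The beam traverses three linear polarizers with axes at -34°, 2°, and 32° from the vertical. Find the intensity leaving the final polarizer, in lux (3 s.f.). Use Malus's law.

I ≈ 6310 lux

By Malus's law, I₁ = 1.87e4 lux · cos²(34°) = 1.285e+04 lux.
I₂ = I₁ · cos²(36°) = 1.285e+04 · 0.6545 = 8412 lux.
I₃ = I₂ · cos²(30°) = 8412 · 0.75 = 6309 lux.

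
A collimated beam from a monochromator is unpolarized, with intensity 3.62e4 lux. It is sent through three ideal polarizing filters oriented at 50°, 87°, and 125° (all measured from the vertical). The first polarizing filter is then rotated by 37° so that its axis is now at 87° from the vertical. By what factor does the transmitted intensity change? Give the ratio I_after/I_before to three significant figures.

Before rotation:
Unpolarized light through the first polarizer → I₁ = ½ I₀, now polarized at 50°.
I₂ = I₁ cos²(87° − 50°) = 0.5 I₀ · cos²(37°) = 0.3189 I₀.
I₃ = I₂ cos²(125° − 87°) = 0.3189 I₀ · cos²(38°) = 0.198 I₀.
After rotation:
Unpolarized light through the first polarizer → I₁ = ½ I₀, now polarized at 87°.
I₂ = I₁ cos²(87° − 87°) = 0.5 I₀ · cos²(0°) = 0.5 I₀.
I₃ = I₂ cos²(125° − 87°) = 0.5 I₀ · cos²(38°) = 0.3105 I₀.
Ratio = 0.3105 / 0.198 = 1.568.

I_new/I_old ≈ 1.57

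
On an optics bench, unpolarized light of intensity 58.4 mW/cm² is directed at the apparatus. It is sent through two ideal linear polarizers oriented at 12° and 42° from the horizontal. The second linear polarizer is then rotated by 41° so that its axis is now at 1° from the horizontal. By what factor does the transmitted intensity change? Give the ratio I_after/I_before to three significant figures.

Before rotation:
Unpolarized light through the first polarizer → I₁ = ½ I₀, now polarized at 12°.
I₂ = I₁ cos²(42° − 12°) = 0.5 I₀ · cos²(30°) = 0.375 I₀.
After rotation:
Unpolarized light through the first polarizer → I₁ = ½ I₀, now polarized at 12°.
I₂ = I₁ cos²(1° − 12°) = 0.5 I₀ · cos²(11°) = 0.4818 I₀.
Ratio = 0.4818 / 0.375 = 1.285.

I_new/I_old ≈ 1.28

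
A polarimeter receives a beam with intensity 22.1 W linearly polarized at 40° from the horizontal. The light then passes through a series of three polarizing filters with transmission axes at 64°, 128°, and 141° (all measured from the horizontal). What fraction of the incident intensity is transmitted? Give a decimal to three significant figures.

I₁ = 22.1 W · cos²(24°) = 18.44 W.
I₂ = I₁ · cos²(64°) = 18.44 · 0.1922 = 3.544 W.
I₃ = I₂ · cos²(13°) = 3.544 · 0.9494 = 3.365 W.
Transmitted fraction = 0.1523.

I/I₀ ≈ 0.152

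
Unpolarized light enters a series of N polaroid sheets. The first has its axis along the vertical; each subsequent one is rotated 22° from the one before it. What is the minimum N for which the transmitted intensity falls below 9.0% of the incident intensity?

First polarizer halves the unpolarized light: factor 1/2.
Each further stage multiplies by cos²(22°) = 0.8597.
After N polarizers: T = 0.5·0.8597^(N−1). Require T < 0.090 ⇒ N−1 > ln(0.090/0.5)/ln(0.8597) = 11.34, so N−1 ≥ 12 and N = 13.
Check: N=13 gives T = 0.08146 < 0.090; N=12 gives T = 0.09476.

N = 13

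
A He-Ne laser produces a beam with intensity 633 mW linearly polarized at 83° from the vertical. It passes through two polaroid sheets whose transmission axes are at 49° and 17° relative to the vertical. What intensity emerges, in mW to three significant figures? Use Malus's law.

I ≈ 313 mW

By Malus's law, I₁ = 633 mW · cos²(34°) = 435.1 mW.
I₂ = I₁ · cos²(32°) = 435.1 · 0.7192 = 312.9 mW.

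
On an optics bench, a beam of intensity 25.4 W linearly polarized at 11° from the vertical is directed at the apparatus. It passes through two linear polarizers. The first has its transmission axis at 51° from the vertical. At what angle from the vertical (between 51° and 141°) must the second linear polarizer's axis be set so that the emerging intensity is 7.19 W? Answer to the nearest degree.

θ ≈ 97°

I₁ = I₀ cos²(51° − 11°) = I₀ cos²(40°) = 0.5868 I₀.
Target fraction: 7.19 / 25.4 W = 0.2831 of I₀.
Need I₂/I₀ = 0.2831, so cos²(θ − 51°) = 0.2831 / 0.5868 = 0.4824.
θ − 51° = arccos(√0.4824) = 46.0°, giving θ ≈ 51 + 46.0 = 97.0°.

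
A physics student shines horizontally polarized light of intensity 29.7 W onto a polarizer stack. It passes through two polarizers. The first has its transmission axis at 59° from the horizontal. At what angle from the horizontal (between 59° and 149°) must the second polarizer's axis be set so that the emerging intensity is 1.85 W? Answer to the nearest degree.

By Malus's law, I₁ = I₀ cos²(59° − 0°) = I₀ cos²(59°) = 0.2653 I₀.
Target fraction: 1.85 / 29.7 W = 0.06229 of I₀.
Need I₂/I₀ = 0.06229, so cos²(θ − 59°) = 0.06229 / 0.2653 = 0.2348.
θ − 59° = arccos(√0.2348) = 61.0°, giving θ ≈ 59 + 61.0 = 120.0°.

θ ≈ 120°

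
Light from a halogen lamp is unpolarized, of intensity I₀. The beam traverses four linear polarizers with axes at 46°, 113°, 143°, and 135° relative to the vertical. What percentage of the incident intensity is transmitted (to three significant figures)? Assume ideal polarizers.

Unpolarized light through the first polarizer → I₁ = ½ I₀, now polarized at 46°.
I₂ = I₁ cos²(113° − 46°) = 0.5 I₀ · cos²(67°) = 0.07634 I₀.
I₃ = I₂ cos²(143° − 113°) = 0.07634 I₀ · cos²(30°) = 0.05725 I₀.
I₄ = I₃ cos²(135° − 143°) = 0.05725 I₀ · cos²(8°) = 0.05614 I₀.
That is 5.614% of the incident intensity.

≈ 5.61%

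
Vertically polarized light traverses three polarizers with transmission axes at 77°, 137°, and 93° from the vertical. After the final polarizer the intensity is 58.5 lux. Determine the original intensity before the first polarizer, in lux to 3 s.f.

I₁ = I₀ cos²(77° − 0°) = I₀ cos²(77°) = 0.0506 I₀.
I₂ = I₁ cos²(137° − 77°) = 0.0506 I₀ · cos²(60°) = 0.01265 I₀.
I₃ = I₂ cos²(93° − 137°) = 0.01265 I₀ · cos²(44°) = 0.006546 I₀.
So 58.5 lux = 0.006546 I₀, giving I₀ = 58.5/0.006546 = 8937 lux.

I₀ ≈ 8940 lux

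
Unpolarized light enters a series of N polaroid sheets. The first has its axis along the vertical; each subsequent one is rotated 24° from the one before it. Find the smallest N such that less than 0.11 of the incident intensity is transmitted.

N = 10

First polarizer halves the unpolarized light: factor 1/2.
Each further stage multiplies by cos²(24°) = 0.8346.
After N polarizers: T = 0.5·0.8346^(N−1). Require T < 0.11 ⇒ N−1 > ln(0.11/0.5)/ln(0.8346) = 8.37, so N−1 ≥ 9 and N = 10.
Check: N=10 gives T = 0.0982 < 0.11; N=9 gives T = 0.1177.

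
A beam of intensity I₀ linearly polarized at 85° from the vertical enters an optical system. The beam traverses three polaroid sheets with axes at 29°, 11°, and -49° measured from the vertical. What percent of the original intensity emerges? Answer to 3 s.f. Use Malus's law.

By Malus's law, I₁ = I₀ cos²(29° − 85°) = I₀ cos²(56°) = 0.3127 I₀.
I₂ = I₁ cos²(11° − 29°) = 0.3127 I₀ · cos²(18°) = 0.2828 I₀.
I₃ = I₂ cos²(-49° − 11°) = 0.2828 I₀ · cos²(60°) = 0.07071 I₀.
That is 7.071% of the incident intensity.

≈ 7.07%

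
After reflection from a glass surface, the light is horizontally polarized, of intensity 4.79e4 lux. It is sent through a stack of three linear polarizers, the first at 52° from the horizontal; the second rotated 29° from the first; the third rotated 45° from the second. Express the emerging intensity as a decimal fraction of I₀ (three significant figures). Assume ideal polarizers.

I₁ = 4.79e4 lux · cos²(52°) = 1.816e+04 lux.
I₂ = I₁ · cos²(29°) = 1.816e+04 · 0.765 = 1.389e+04 lux.
I₃ = I₂ · cos²(45°) = 1.389e+04 · 0.5 = 6944 lux.
Transmitted fraction = 0.145.

I/I₀ ≈ 0.145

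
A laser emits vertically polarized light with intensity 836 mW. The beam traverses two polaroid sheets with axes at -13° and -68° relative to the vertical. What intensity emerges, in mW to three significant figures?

I₁ = 836 mW · cos²(13°) = 793.7 mW.
I₂ = I₁ · cos²(55°) = 793.7 · 0.329 = 261.1 mW.

I ≈ 261 mW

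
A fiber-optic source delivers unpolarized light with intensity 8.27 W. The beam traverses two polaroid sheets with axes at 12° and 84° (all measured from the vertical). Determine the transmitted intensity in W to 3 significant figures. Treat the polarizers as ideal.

Unpolarized light through the first polarizer → I₁ = 8.27 W/2 = 4.135 W, polarized at 12°.
I₂ = I₁ · cos²(72°) = 4.135 · 0.09549 = 0.3949 W.

I ≈ 0.395 W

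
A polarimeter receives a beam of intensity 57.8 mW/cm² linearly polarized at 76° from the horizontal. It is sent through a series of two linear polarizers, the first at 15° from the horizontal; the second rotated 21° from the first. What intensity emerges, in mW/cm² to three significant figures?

I₁ = 57.8 mW/cm² · cos²(61°) = 13.59 mW/cm².
I₂ = I₁ · cos²(21°) = 13.59 · 0.8716 = 11.84 mW/cm².

I ≈ 11.8 mW/cm²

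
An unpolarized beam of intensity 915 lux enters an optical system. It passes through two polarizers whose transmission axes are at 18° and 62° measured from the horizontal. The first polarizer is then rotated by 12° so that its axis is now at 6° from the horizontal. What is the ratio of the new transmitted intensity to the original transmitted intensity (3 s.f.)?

I_new/I_old ≈ 0.604

Before rotation:
Unpolarized light through the first polarizer → I₁ = ½ I₀, now polarized at 18°.
I₂ = I₁ cos²(62° − 18°) = 0.5 I₀ · cos²(44°) = 0.2587 I₀.
After rotation:
Unpolarized light through the first polarizer → I₁ = ½ I₀, now polarized at 6°.
I₂ = I₁ cos²(62° − 6°) = 0.5 I₀ · cos²(56°) = 0.1563 I₀.
Ratio = 0.1563 / 0.2587 = 0.6043.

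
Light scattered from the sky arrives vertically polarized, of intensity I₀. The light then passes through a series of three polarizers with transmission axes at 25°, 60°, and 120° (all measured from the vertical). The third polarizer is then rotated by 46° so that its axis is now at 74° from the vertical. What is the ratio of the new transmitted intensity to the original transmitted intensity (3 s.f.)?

Before rotation:
I₁ = I₀ cos²(25° − 0°) = I₀ cos²(25°) = 0.8214 I₀.
I₂ = I₁ cos²(60° − 25°) = 0.8214 I₀ · cos²(35°) = 0.5512 I₀.
I₃ = I₂ cos²(120° − 60°) = 0.5512 I₀ · cos²(60°) = 0.1378 I₀.
After rotation:
I₁ = I₀ cos²(25° − 0°) = I₀ cos²(25°) = 0.8214 I₀.
I₂ = I₁ cos²(60° − 25°) = 0.8214 I₀ · cos²(35°) = 0.5512 I₀.
I₃ = I₂ cos²(74° − 60°) = 0.5512 I₀ · cos²(14°) = 0.5189 I₀.
Ratio = 0.5189 / 0.1378 = 3.766.

I_new/I_old ≈ 3.77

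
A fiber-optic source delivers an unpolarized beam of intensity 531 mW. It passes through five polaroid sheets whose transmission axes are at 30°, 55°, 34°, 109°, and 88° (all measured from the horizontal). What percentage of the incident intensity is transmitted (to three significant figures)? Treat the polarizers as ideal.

≈ 2.09%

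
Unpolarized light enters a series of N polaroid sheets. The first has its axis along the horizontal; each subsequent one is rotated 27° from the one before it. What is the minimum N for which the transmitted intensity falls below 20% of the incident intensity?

N = 5

First polarizer halves the unpolarized light: factor 1/2.
Each further stage multiplies by cos²(27°) = 0.7939.
After N polarizers: T = 0.5·0.7939^(N−1). Require T < 0.20 ⇒ N−1 > ln(0.20/0.5)/ln(0.7939) = 3.97, so N−1 ≥ 4 and N = 5.
Check: N=5 gives T = 0.1986 < 0.20; N=4 gives T = 0.2502.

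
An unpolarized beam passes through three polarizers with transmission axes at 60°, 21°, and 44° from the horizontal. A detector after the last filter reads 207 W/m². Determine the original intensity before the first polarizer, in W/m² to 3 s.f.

Unpolarized light through the first polarizer → I₁ = ½ I₀, now polarized at 60°.
I₂ = I₁ cos²(21° − 60°) = 0.5 I₀ · cos²(39°) = 0.302 I₀.
I₃ = I₂ cos²(44° − 21°) = 0.302 I₀ · cos²(23°) = 0.2559 I₀.
So 207 W/m² = 0.2559 I₀, giving I₀ = 207/0.2559 = 809 W/m².

I₀ ≈ 809 W/m²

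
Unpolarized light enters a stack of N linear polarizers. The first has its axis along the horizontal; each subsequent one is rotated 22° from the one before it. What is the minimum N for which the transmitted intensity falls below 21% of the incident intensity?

N = 7

First polarizer halves the unpolarized light: factor 1/2.
Each further stage multiplies by cos²(22°) = 0.8597.
After N polarizers: T = 0.5·0.8597^(N−1). Require T < 0.21 ⇒ N−1 > ln(0.21/0.5)/ln(0.8597) = 5.74, so N−1 ≥ 6 and N = 7.
Check: N=7 gives T = 0.2018 < 0.21; N=6 gives T = 0.2348.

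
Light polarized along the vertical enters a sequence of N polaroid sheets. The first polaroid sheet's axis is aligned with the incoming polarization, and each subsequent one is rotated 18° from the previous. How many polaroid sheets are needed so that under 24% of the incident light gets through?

N = 16

First polarizer is aligned with the polarization: full transmission.
Each further stage multiplies by cos²(18°) = 0.9045.
After N polarizers: T = 0.9045^(N−1). Require T < 0.24 ⇒ N−1 > ln(0.24)/ln(0.9045) = 14.22, so N−1 ≥ 15 and N = 16.
Check: N=16 gives T = 0.2219 < 0.24; N=15 gives T = 0.2453.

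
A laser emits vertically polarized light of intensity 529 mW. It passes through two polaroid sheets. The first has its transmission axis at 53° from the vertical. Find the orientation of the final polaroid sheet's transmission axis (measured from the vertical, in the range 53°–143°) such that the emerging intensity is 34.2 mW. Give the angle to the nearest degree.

By Malus's law, I₁ = I₀ cos²(53° − 0°) = I₀ cos²(53°) = 0.3622 I₀.
Target fraction: 34.2 / 529 mW = 0.06465 of I₀.
Need I₂/I₀ = 0.06465, so cos²(θ − 53°) = 0.06465 / 0.3622 = 0.1785.
θ − 53° = arccos(√0.1785) = 65.0°, giving θ ≈ 53 + 65.0 = 118.0°.

θ ≈ 118°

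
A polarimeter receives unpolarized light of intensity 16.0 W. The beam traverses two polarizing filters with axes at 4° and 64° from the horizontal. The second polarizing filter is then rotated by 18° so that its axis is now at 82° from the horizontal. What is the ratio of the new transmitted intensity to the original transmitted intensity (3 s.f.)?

I_new/I_old ≈ 0.173

Before rotation:
Unpolarized light through the first polarizer → I₁ = ½ I₀, now polarized at 4°.
I₂ = I₁ cos²(64° − 4°) = 0.5 I₀ · cos²(60°) = 0.125 I₀.
After rotation:
Unpolarized light through the first polarizer → I₁ = ½ I₀, now polarized at 4°.
I₂ = I₁ cos²(82° − 4°) = 0.5 I₀ · cos²(78°) = 0.02161 I₀.
Ratio = 0.02161 / 0.125 = 0.1729.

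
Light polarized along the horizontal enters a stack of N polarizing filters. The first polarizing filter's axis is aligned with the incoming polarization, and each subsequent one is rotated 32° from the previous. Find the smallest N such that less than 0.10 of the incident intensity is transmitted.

First polarizer is aligned with the polarization: full transmission.
Each further stage multiplies by cos²(32°) = 0.7192.
After N polarizers: T = 0.7192^(N−1). Require T < 0.10 ⇒ N−1 > ln(0.10)/ln(0.7192) = 6.99, so N−1 ≥ 7 and N = 8.
Check: N=8 gives T = 0.09951 < 0.10; N=7 gives T = 0.1384.

N = 8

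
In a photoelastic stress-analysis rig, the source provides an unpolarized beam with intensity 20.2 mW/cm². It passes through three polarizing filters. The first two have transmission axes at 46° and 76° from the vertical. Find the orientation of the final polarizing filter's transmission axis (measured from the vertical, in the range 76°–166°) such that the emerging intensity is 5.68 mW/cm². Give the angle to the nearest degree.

Unpolarized light through the first polarizer → I₁ = ½ I₀, now polarized at 46°.
I₂ = I₁ cos²(76° − 46°) = 0.5 I₀ · cos²(30°) = 0.375 I₀.
Target fraction: 5.68 / 20.2 mW/cm² = 0.2812 of I₀.
Need I₃/I₀ = 0.2812, so cos²(θ − 76°) = 0.2812 / 0.375 = 0.7498.
θ − 76° = arccos(√0.7498) = 30.0°, giving θ ≈ 76 + 30.0 = 106.0°.

θ ≈ 106°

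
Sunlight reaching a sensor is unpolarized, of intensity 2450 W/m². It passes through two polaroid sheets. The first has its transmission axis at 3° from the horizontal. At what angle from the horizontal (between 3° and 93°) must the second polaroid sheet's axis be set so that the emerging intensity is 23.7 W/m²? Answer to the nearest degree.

θ ≈ 85°

Unpolarized light through the first polarizer → I₁ = ½ I₀, now polarized at 3°.
Target fraction: 23.7 / 2450 W/m² = 0.009673 of I₀.
Need I₂/I₀ = 0.009673, so cos²(θ − 3°) = 0.009673 / 0.5 = 0.01935.
θ − 3° = arccos(√0.01935) = 82.0°, giving θ ≈ 3 + 82.0 = 85.0°.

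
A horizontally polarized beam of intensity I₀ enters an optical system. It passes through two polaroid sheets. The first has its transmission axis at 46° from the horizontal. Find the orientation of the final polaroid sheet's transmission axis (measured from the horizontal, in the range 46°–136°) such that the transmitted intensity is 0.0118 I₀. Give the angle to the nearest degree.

θ ≈ 127°

I₁ = I₀ cos²(46° − 0°) = I₀ cos²(46°) = 0.4826 I₀.
Need I₂/I₀ = 0.0118, so cos²(θ − 46°) = 0.0118 / 0.4826 = 0.02445.
θ − 46° = arccos(√0.02445) = 81.0°, giving θ ≈ 46 + 81.0 = 127.0°.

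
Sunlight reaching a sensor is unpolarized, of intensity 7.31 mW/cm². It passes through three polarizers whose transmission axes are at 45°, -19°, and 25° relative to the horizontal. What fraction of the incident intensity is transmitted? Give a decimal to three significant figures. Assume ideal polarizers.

I/I₀ ≈ 0.0497

Unpolarized light through the first polarizer → I₁ = 7.31 mW/cm²/2 = 3.655 mW/cm², polarized at 45°.
I₂ = I₁ · cos²(64°) = 3.655 · 0.1922 = 0.7024 mW/cm².
I₃ = I₂ · cos²(44°) = 0.7024 · 0.5174 = 0.3634 mW/cm².
Transmitted fraction = 0.04972.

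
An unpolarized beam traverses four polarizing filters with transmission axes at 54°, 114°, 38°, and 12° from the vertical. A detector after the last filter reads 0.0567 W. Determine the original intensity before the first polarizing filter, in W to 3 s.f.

Unpolarized light through the first polarizer → I₁ = ½ I₀, now polarized at 54°.
I₂ = I₁ cos²(114° − 54°) = 0.5 I₀ · cos²(60°) = 0.125 I₀.
I₃ = I₂ cos²(38° − 114°) = 0.125 I₀ · cos²(76°) = 0.007316 I₀.
I₄ = I₃ cos²(12° − 38°) = 0.007316 I₀ · cos²(26°) = 0.00591 I₀.
So 0.0567 W = 0.00591 I₀, giving I₀ = 0.0567/0.00591 = 9.594 W.

I₀ ≈ 9.59 W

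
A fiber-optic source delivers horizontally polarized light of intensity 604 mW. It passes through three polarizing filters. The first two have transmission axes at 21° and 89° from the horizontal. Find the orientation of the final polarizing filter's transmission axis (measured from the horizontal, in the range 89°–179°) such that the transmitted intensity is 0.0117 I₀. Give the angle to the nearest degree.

θ ≈ 161°

I₁ = I₀ cos²(21° − 0°) = I₀ cos²(21°) = 0.8716 I₀.
I₂ = I₁ cos²(89° − 21°) = 0.8716 I₀ · cos²(68°) = 0.1223 I₀.
Need I₃/I₀ = 0.0117, so cos²(θ − 89°) = 0.0117 / 0.1223 = 0.09566.
θ − 89° = arccos(√0.09566) = 72.0°, giving θ ≈ 89 + 72.0 = 161.0°.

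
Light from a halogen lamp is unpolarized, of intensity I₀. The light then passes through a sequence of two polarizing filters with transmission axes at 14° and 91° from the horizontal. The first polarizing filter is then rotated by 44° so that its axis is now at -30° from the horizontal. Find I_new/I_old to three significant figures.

I_new/I_old ≈ 5.24

Before rotation:
Unpolarized light through the first polarizer → I₁ = ½ I₀, now polarized at 14°.
I₂ = I₁ cos²(91° − 14°) = 0.5 I₀ · cos²(77°) = 0.0253 I₀.
After rotation:
Unpolarized light through the first polarizer → I₁ = ½ I₀, now polarized at -30°.
Angle between axes 1 and 2: 59°. I₂ = 0.5 I₀ · cos²(59°) = 0.1326 I₀.
Ratio = 0.1326 / 0.0253 = 5.242.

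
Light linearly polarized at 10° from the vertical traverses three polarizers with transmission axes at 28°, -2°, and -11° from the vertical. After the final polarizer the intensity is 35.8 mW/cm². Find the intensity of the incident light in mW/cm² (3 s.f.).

By Malus's law, I₁ = I₀ cos²(28° − 10°) = I₀ cos²(18°) = 0.9045 I₀.
I₂ = I₁ cos²(-2° − 28°) = 0.9045 I₀ · cos²(30°) = 0.6784 I₀.
I₃ = I₂ cos²(-11° + 2°) = 0.6784 I₀ · cos²(9°) = 0.6618 I₀.
So 35.8 mW/cm² = 0.6618 I₀, giving I₀ = 35.8/0.6618 = 54.1 mW/cm².

I₀ ≈ 54.1 mW/cm²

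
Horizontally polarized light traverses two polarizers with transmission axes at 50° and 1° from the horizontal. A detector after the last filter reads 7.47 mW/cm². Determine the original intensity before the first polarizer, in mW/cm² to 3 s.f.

I₀ ≈ 42.0 mW/cm²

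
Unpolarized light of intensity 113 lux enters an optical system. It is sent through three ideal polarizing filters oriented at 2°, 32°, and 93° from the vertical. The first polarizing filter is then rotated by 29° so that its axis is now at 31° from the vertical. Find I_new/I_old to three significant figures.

I_new/I_old ≈ 1.33

Before rotation:
Unpolarized light through the first polarizer → I₁ = ½ I₀, now polarized at 2°.
I₂ = I₁ cos²(32° − 2°) = 0.5 I₀ · cos²(30°) = 0.375 I₀.
I₃ = I₂ cos²(93° − 32°) = 0.375 I₀ · cos²(61°) = 0.08814 I₀.
After rotation:
Unpolarized light through the first polarizer → I₁ = ½ I₀, now polarized at 31°.
I₂ = I₁ cos²(32° − 31°) = 0.5 I₀ · cos²(1°) = 0.4998 I₀.
I₃ = I₂ cos²(93° − 32°) = 0.4998 I₀ · cos²(61°) = 0.1175 I₀.
Ratio = 0.1175 / 0.08814 = 1.333.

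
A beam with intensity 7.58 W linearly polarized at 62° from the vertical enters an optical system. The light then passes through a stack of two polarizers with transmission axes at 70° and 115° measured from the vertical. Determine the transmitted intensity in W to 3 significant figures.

I ≈ 3.72 W

I₁ = 7.58 W · cos²(8°) = 7.433 W.
I₂ = I₁ · cos²(45°) = 7.433 · 0.5 = 3.717 W.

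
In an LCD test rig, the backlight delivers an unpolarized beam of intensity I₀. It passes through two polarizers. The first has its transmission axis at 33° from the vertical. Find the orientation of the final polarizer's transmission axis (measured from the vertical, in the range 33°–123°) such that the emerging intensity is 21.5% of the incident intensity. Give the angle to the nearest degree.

Unpolarized light through the first polarizer → I₁ = ½ I₀, now polarized at 33°.
Need I₂/I₀ = 0.215, so cos²(θ − 33°) = 0.215 / 0.5 = 0.43.
θ − 33° = arccos(√0.43) = 49.0°, giving θ ≈ 33 + 49.0 = 82.0°.

θ ≈ 82°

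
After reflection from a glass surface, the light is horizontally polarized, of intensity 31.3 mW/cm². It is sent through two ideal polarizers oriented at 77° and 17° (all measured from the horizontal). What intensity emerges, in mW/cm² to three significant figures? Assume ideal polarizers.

I ≈ 0.396 mW/cm²

By Malus's law, I₁ = 31.3 mW/cm² · cos²(77°) = 1.584 mW/cm².
I₂ = I₁ · cos²(60°) = 1.584 · 0.25 = 0.396 mW/cm².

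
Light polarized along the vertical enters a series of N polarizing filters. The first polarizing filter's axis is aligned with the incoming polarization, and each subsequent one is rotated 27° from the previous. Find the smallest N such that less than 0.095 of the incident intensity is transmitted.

First polarizer is aligned with the polarization: full transmission.
Each further stage multiplies by cos²(27°) = 0.7939.
After N polarizers: T = 0.7939^(N−1). Require T < 0.095 ⇒ N−1 > ln(0.095)/ln(0.7939) = 10.20, so N−1 ≥ 11 and N = 12.
Check: N=12 gives T = 0.07895 < 0.095; N=11 gives T = 0.09945.

N = 12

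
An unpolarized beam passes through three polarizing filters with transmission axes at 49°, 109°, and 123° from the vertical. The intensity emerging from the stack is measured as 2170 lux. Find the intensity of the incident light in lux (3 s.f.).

Unpolarized light through the first polarizer → I₁ = ½ I₀, now polarized at 49°.
I₂ = I₁ cos²(109° − 49°) = 0.5 I₀ · cos²(60°) = 0.125 I₀.
I₃ = I₂ cos²(123° − 109°) = 0.125 I₀ · cos²(14°) = 0.1177 I₀.
So 2170 lux = 0.1177 I₀, giving I₀ = 2170/0.1177 = 1.844e+04 lux.

I₀ ≈ 1.84e4 lux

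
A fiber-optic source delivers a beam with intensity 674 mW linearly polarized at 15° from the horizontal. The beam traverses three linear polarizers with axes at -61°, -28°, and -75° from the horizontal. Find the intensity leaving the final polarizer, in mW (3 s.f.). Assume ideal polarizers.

By Malus's law, I₁ = 674 mW · cos²(76°) = 39.45 mW.
I₂ = I₁ · cos²(33°) = 39.45 · 0.7034 = 27.75 mW.
I₃ = I₂ · cos²(47°) = 27.75 · 0.4651 = 12.91 mW.

I ≈ 12.9 mW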